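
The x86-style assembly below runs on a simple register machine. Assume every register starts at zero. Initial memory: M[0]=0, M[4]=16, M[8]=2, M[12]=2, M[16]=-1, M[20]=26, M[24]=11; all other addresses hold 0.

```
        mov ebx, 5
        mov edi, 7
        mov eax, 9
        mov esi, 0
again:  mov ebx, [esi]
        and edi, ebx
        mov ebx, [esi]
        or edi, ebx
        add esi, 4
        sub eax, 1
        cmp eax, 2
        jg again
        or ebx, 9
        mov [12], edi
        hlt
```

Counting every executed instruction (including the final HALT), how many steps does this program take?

63

mov ebx, 5 → ebx=5
mov edi, 7 → edi=7
mov eax, 9 → eax=9
mov esi, 0 → esi=0
mov ebx, [esi] → ebx=M[0]=0
and edi, ebx → edi=7&0=0
mov ebx, [esi] → ebx=M[0]=0
or edi, ebx → edi=0|0=0
add esi, 4 → esi=0+4=4
sub eax, 1 → eax=9-1=8
cmp eax, 2  (cmp 8,2)
jg again: taken
mov ebx, [esi] → ebx=M[4]=16
and edi, ebx → edi=0&16=0
mov ebx, [esi] → ebx=M[4]=16
or edi, ebx → edi=0|16=16
add esi, 4 → esi=4+4=8
sub eax, 1 → eax=8-1=7
cmp eax, 2  (cmp 7,2)
jg again: taken
mov ebx, [esi] → ebx=M[8]=2
and edi, ebx → edi=16&2=0
mov ebx, [esi] → ebx=M[8]=2
or edi, ebx → edi=0|2=2
add esi, 4 → esi=8+4=12
sub eax, 1 → eax=7-1=6
cmp eax, 2  (cmp 6,2)
jg again: taken
mov ebx, [esi] → ebx=M[12]=2
and edi, ebx → edi=2&2=2
mov ebx, [esi] → ebx=M[12]=2
or edi, ebx → edi=2|2=2
add esi, 4 → esi=12+4=16
sub eax, 1 → eax=6-1=5
cmp eax, 2  (cmp 5,2)
jg again: taken
mov ebx, [esi] → ebx=M[16]=-1
and edi, ebx → edi=2&(-1)=2
mov ebx, [esi] → ebx=M[16]=-1
or edi, ebx → edi=2|(-1)=-1
add esi, 4 → esi=16+4=20
sub eax, 1 → eax=5-1=4
cmp eax, 2  (cmp 4,2)
jg again: taken
mov ebx, [esi] → ebx=M[20]=26
and edi, ebx → edi=(-1)&26=26
mov ebx, [esi] → ebx=M[20]=26
or edi, ebx → edi=26|26=26
add esi, 4 → esi=20+4=24
sub eax, 1 → eax=4-1=3
cmp eax, 2  (cmp 3,2)
jg again: taken
mov ebx, [esi] → ebx=M[24]=11
and edi, ebx → edi=26&11=10
mov ebx, [esi] → ebx=M[24]=11
or edi, ebx → edi=10|11=11
add esi, 4 → esi=24+4=28
sub eax, 1 → eax=3-1=2
cmp eax, 2  (cmp 2,2)
jg again: not taken
or ebx, 9 → ebx=11|9=11
mov [12], edi → M[12]=11
halt.
Total executed instructions: 63.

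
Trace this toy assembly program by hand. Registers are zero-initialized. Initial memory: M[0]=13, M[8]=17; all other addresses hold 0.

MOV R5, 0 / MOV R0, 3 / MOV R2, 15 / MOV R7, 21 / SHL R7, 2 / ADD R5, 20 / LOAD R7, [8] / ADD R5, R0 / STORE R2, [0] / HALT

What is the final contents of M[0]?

15

R5=0
R0=3
R2=15
R7=21
R7=21<<2=84
R5=0+20=20
R7=M[8]=17
R5=20+3=23
STORE R2, [0] → M[0]=15
halt.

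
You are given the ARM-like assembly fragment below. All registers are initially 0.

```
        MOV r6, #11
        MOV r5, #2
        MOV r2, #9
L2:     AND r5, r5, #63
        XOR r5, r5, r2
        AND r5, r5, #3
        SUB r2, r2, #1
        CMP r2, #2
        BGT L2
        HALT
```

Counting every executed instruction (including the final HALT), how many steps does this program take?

46

r6=11
r5=2
r2=9
r5=2&63=2
r5=2^9=11
r5=11&3=3
r2=9-1=8
CMP r2, #2  (cmp 8,2)
BGT L2: taken
r5=3&63=3
r5=3^8=11
r5=11&3=3
r2=8-1=7
CMP r2, #2  (cmp 7,2)
BGT L2: taken
r5=3&63=3
r5=3^7=4
r5=4&3=0
r2=7-1=6
CMP r2, #2  (cmp 6,2)
BGT L2: taken
r5=0&63=0
r5=0^6=6
r5=6&3=2
r2=6-1=5
CMP r2, #2  (cmp 5,2)
BGT L2: taken
r5=2&63=2
r5=2^5=7
r5=7&3=3
r2=5-1=4
CMP r2, #2  (cmp 4,2)
BGT L2: taken
r5=3&63=3
r5=3^4=7
r5=7&3=3
r2=4-1=3
CMP r2, #2  (cmp 3,2)
BGT L2: taken
r5=3&63=3
r5=3^3=0
r5=0&3=0
r2=3-1=2
CMP r2, #2  (cmp 2,2)
BGT L2: not taken
halt.
Total executed instructions: 46.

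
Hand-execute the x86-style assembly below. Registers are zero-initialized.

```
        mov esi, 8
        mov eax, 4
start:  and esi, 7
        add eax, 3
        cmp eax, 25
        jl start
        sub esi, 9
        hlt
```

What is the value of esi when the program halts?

esi=8
eax=4
esi=8&7=0
eax=4+3=7
cmp eax, 25  (cmp 7,25)
jl start: taken
esi=0&7=0
eax=7+3=10
cmp eax, 25  (cmp 10,25)
jl start: taken
esi=0&7=0
eax=10+3=13
cmp eax, 25  (cmp 13,25)
jl start: taken
esi=0&7=0
eax=13+3=16
cmp eax, 25  (cmp 16,25)
jl start: taken
esi=0&7=0
eax=16+3=19
cmp eax, 25  (cmp 19,25)
jl start: taken
esi=0&7=0
eax=19+3=22
cmp eax, 25  (cmp 22,25)
jl start: taken
esi=0&7=0
eax=22+3=25
cmp eax, 25  (cmp 25,25)
jl start: not taken
esi=0-9=-9
halt.

-9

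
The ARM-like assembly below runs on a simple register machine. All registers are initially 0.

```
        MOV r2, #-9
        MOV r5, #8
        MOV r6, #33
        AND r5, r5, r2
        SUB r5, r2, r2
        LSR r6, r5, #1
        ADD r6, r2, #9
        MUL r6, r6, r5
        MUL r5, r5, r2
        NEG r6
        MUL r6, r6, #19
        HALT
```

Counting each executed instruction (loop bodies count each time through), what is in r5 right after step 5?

0

r2=-9
r5=8
r6=33
r5=8&(-9)=0
r5=(-9)-(-9)=0
After step 5: r5 = 0.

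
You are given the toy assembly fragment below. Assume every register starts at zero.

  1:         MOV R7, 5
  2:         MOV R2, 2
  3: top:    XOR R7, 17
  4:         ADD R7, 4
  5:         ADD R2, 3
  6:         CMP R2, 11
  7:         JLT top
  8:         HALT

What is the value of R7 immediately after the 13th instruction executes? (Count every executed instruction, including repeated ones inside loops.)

28

after MOV R7, 5: R7=5
after MOV R2, 2: R2=2
after XOR R7, 17: R7=5^17=20
after ADD R7, 4: R7=20+4=24
after ADD R2, 3: R2=2+3=5
CMP R2, 11  (cmp 5,11)
JLT top: taken
after XOR R7, 17: R7=24^17=9
after ADD R7, 4: R7=9+4=13
after ADD R2, 3: R2=5+3=8
CMP R2, 11  (cmp 8,11)
JLT top: taken
after XOR R7, 17: R7=13^17=28
After step 13: R7 = 28.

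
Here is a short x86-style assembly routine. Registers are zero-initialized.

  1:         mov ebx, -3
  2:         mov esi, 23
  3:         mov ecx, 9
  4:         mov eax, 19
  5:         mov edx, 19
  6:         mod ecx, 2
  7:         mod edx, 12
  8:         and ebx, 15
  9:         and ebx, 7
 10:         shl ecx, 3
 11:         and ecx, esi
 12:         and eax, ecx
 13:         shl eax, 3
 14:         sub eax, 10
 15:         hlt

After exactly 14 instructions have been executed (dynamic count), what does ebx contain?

5

mov ebx, -3 → ebx=-3
mov esi, 23 → esi=23
mov ecx, 9 → ecx=9
mov eax, 19 → eax=19
mov edx, 19 → edx=19
mod ecx, 2 → ecx=9%2=1
mod edx, 12 → edx=19%12=7
and ebx, 15 → ebx=(-3)&15=13
and ebx, 7 → ebx=13&7=5
shl ecx, 3 → ecx=1<<3=8
and ecx, esi → ecx=8&23=0
and eax, ecx → eax=19&0=0
shl eax, 3 → eax=0<<3=0
sub eax, 10 → eax=0-10=-10
After step 14: ebx = 5.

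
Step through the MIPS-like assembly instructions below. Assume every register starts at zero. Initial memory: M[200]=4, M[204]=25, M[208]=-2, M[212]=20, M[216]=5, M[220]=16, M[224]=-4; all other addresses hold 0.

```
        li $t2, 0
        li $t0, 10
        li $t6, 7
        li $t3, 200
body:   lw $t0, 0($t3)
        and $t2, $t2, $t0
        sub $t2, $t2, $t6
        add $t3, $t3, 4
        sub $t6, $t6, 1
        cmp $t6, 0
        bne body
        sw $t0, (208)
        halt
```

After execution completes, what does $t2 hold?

11

li $t2, 0 → $t2=0
li $t0, 10 → $t0=10
li $t6, 7 → $t6=7
li $t3, 200 → $t3=200
lw $t0, 0($t3) → $t0=M[200]=4
and $t2, $t2, $t0 → $t2=0&4=0
sub $t2, $t2, $t6 → $t2=0-7=-7
add $t3, $t3, 4 → $t3=200+4=204
sub $t6, $t6, 1 → $t6=7-1=6
cmp $t6, 0  (cmp 6,0)
bne body: taken
lw $t0, 0($t3) → $t0=M[204]=25
and $t2, $t2, $t0 → $t2=(-7)&25=25
sub $t2, $t2, $t6 → $t2=25-6=19
add $t3, $t3, 4 → $t3=204+4=208
sub $t6, $t6, 1 → $t6=6-1=5
cmp $t6, 0  (cmp 5,0)
bne body: taken
lw $t0, 0($t3) → $t0=M[208]=-2
and $t2, $t2, $t0 → $t2=19&(-2)=18
sub $t2, $t2, $t6 → $t2=18-5=13
add $t3, $t3, 4 → $t3=208+4=212
sub $t6, $t6, 1 → $t6=5-1=4
cmp $t6, 0  (cmp 4,0)
bne body: taken
lw $t0, 0($t3) → $t0=M[212]=20
and $t2, $t2, $t0 → $t2=13&20=4
sub $t2, $t2, $t6 → $t2=4-4=0
add $t3, $t3, 4 → $t3=212+4=216
sub $t6, $t6, 1 → $t6=4-1=3
cmp $t6, 0  (cmp 3,0)
bne body: taken
lw $t0, 0($t3) → $t0=M[216]=5
and $t2, $t2, $t0 → $t2=0&5=0
sub $t2, $t2, $t6 → $t2=0-3=-3
add $t3, $t3, 4 → $t3=216+4=220
sub $t6, $t6, 1 → $t6=3-1=2
cmp $t6, 0  (cmp 2,0)
bne body: taken
lw $t0, 0($t3) → $t0=M[220]=16
and $t2, $t2, $t0 → $t2=(-3)&16=16
sub $t2, $t2, $t6 → $t2=16-2=14
add $t3, $t3, 4 → $t3=220+4=224
sub $t6, $t6, 1 → $t6=2-1=1
cmp $t6, 0  (cmp 1,0)
bne body: taken
lw $t0, 0($t3) → $t0=M[224]=-4
and $t2, $t2, $t0 → $t2=14&(-4)=12
sub $t2, $t2, $t6 → $t2=12-1=11
add $t3, $t3, 4 → $t3=224+4=228
sub $t6, $t6, 1 → $t6=1-1=0
cmp $t6, 0  (cmp 0,0)
bne body: not taken
sw $t0, (208) → M[208]=-4
halt.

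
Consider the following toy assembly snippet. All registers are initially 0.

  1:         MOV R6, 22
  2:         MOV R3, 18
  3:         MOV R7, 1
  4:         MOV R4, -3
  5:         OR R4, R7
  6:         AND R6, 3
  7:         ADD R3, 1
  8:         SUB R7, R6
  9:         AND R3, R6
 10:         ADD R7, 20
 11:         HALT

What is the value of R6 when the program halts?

2

R6=22
R3=18
R7=1
R4=-3
R4=(-3)|1=-3
R6=22&3=2
R3=18+1=19
R7=1-2=-1
R3=19&2=2
R7=(-1)+20=19
halt.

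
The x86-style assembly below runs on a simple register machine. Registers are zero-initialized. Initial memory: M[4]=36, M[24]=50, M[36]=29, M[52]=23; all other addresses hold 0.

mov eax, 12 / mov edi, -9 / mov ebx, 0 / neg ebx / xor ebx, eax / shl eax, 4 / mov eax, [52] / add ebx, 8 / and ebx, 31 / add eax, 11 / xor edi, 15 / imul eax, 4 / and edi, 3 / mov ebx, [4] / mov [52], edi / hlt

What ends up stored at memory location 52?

mov eax, 12 → eax=12
mov edi, -9 → edi=-9
mov ebx, 0 → ebx=0
neg ebx → ebx=-(0)=0
xor ebx, eax → ebx=0^12=12
shl eax, 4 → eax=12<<4=192
mov eax, [52] → eax=M[52]=23
add ebx, 8 → ebx=12+8=20
and ebx, 31 → ebx=20&31=20
add eax, 11 → eax=23+11=34
xor edi, 15 → edi=(-9)^15=-8
imul eax, 4 → eax=34*4=136
and edi, 3 → edi=(-8)&3=0
mov ebx, [4] → ebx=M[4]=36
mov [52], edi → M[52]=0
halt.

0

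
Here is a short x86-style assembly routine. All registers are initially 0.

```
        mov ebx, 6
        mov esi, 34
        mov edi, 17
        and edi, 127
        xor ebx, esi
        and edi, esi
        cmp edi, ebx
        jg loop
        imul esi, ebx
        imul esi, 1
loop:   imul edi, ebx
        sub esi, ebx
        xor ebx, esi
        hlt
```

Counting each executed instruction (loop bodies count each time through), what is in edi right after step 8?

after mov ebx, 6: ebx=6
after mov esi, 34: esi=34
after mov edi, 17: edi=17
after and edi, 127: edi=17&127=17
after xor ebx, esi: ebx=6^34=36
after and edi, esi: edi=17&34=0
cmp edi, ebx  (cmp 0,36)
jg loop: not taken
After step 8: edi = 0.

0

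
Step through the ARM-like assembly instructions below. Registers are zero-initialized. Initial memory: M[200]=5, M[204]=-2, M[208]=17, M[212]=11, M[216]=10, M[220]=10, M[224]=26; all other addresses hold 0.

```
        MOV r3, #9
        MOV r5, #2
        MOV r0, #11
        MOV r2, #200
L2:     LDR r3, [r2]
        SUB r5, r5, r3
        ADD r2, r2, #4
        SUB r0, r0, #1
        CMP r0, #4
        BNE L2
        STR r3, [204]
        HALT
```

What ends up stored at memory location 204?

MOV r3, #9 → r3=9
MOV r5, #2 → r5=2
MOV r0, #11 → r0=11
MOV r2, #200 → r2=200
LDR r3, [r2] → r3=M[200]=5
SUB r5, r5, r3 → r5=2-5=-3
ADD r2, r2, #4 → r2=200+4=204
SUB r0, r0, #1 → r0=11-1=10
CMP r0, #4  (cmp 10,4)
BNE L2: taken
LDR r3, [r2] → r3=M[204]=-2
SUB r5, r5, r3 → r5=(-3)-(-2)=-1
ADD r2, r2, #4 → r2=204+4=208
SUB r0, r0, #1 → r0=10-1=9
CMP r0, #4  (cmp 9,4)
BNE L2: taken
LDR r3, [r2] → r3=M[208]=17
SUB r5, r5, r3 → r5=(-1)-17=-18
ADD r2, r2, #4 → r2=208+4=212
SUB r0, r0, #1 → r0=9-1=8
CMP r0, #4  (cmp 8,4)
BNE L2: taken
LDR r3, [r2] → r3=M[212]=11
SUB r5, r5, r3 → r5=(-18)-11=-29
ADD r2, r2, #4 → r2=212+4=216
SUB r0, r0, #1 → r0=8-1=7
CMP r0, #4  (cmp 7,4)
BNE L2: taken
LDR r3, [r2] → r3=M[216]=10
SUB r5, r5, r3 → r5=(-29)-10=-39
ADD r2, r2, #4 → r2=216+4=220
SUB r0, r0, #1 → r0=7-1=6
CMP r0, #4  (cmp 6,4)
BNE L2: taken
LDR r3, [r2] → r3=M[220]=10
SUB r5, r5, r3 → r5=(-39)-10=-49
ADD r2, r2, #4 → r2=220+4=224
SUB r0, r0, #1 → r0=6-1=5
CMP r0, #4  (cmp 5,4)
BNE L2: taken
LDR r3, [r2] → r3=M[224]=26
SUB r5, r5, r3 → r5=(-49)-26=-75
ADD r2, r2, #4 → r2=224+4=228
SUB r0, r0, #1 → r0=5-1=4
CMP r0, #4  (cmp 4,4)
BNE L2: not taken
STR r3, [204] → M[204]=26
halt.

26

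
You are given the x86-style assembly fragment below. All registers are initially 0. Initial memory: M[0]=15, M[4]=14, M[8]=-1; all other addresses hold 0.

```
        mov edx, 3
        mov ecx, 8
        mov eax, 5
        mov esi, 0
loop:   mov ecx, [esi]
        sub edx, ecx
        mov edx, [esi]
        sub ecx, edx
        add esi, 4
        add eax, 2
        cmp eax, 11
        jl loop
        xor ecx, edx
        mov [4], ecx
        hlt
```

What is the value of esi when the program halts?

mov edx, 3 → edx=3
mov ecx, 8 → ecx=8
mov eax, 5 → eax=5
mov esi, 0 → esi=0
mov ecx, [esi] → ecx=M[0]=15
sub edx, ecx → edx=3-15=-12
mov edx, [esi] → edx=M[0]=15
sub ecx, edx → ecx=15-15=0
add esi, 4 → esi=0+4=4
add eax, 2 → eax=5+2=7
cmp eax, 11  (cmp 7,11)
jl loop: taken
mov ecx, [esi] → ecx=M[4]=14
sub edx, ecx → edx=15-14=1
mov edx, [esi] → edx=M[4]=14
sub ecx, edx → ecx=14-14=0
add esi, 4 → esi=4+4=8
add eax, 2 → eax=7+2=9
cmp eax, 11  (cmp 9,11)
jl loop: taken
mov ecx, [esi] → ecx=M[8]=-1
sub edx, ecx → edx=14-(-1)=15
mov edx, [esi] → edx=M[8]=-1
sub ecx, edx → ecx=(-1)-(-1)=0
add esi, 4 → esi=8+4=12
add eax, 2 → eax=9+2=11
cmp eax, 11  (cmp 11,11)
jl loop: not taken
xor ecx, edx → ecx=0^(-1)=-1
mov [4], ecx → M[4]=-1
halt.

12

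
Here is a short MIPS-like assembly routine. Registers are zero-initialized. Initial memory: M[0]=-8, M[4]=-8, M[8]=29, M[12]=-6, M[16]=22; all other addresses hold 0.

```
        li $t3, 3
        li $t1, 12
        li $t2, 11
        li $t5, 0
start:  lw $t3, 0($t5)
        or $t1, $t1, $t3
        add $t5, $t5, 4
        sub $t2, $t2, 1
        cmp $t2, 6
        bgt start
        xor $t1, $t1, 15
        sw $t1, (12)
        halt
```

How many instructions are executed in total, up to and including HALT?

37

$t3=3
$t1=12
$t2=11
$t5=0
$t3=M[0]=-8
$t1=12|(-8)=-4
$t5=0+4=4
$t2=11-1=10
cmp $t2, 6  (cmp 10,6)
bgt start: taken
$t3=M[4]=-8
$t1=(-4)|(-8)=-4
$t5=4+4=8
$t2=10-1=9
cmp $t2, 6  (cmp 9,6)
bgt start: taken
$t3=M[8]=29
$t1=(-4)|29=-3
$t5=8+4=12
$t2=9-1=8
cmp $t2, 6  (cmp 8,6)
bgt start: taken
$t3=M[12]=-6
$t1=(-3)|(-6)=-1
$t5=12+4=16
$t2=8-1=7
cmp $t2, 6  (cmp 7,6)
bgt start: taken
$t3=M[16]=22
$t1=(-1)|22=-1
$t5=16+4=20
$t2=7-1=6
cmp $t2, 6  (cmp 6,6)
bgt start: not taken
$t1=(-1)^15=-16
sw $t1, (12) → M[12]=-16
halt.
Total executed instructions: 37.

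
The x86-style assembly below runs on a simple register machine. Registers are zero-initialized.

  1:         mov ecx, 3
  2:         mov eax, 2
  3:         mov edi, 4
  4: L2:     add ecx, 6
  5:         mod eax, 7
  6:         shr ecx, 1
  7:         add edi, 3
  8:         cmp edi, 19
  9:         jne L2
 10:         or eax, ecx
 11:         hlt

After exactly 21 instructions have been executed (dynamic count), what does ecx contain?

5

ecx=3
eax=2
edi=4
ecx=3+6=9
eax=2%7=2
ecx=9>>1=4
edi=4+3=7
cmp edi, 19  (cmp 7,19)
jne L2: taken
ecx=4+6=10
eax=2%7=2
ecx=10>>1=5
edi=7+3=10
cmp edi, 19  (cmp 10,19)
jne L2: taken
ecx=5+6=11
eax=2%7=2
ecx=11>>1=5
edi=10+3=13
cmp edi, 19  (cmp 13,19)
jne L2: taken
After step 21: ecx = 5.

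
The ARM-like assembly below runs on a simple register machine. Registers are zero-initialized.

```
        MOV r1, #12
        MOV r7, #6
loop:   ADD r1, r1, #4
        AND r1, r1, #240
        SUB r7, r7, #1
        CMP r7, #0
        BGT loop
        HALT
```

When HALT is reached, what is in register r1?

after MOV r1, #12: r1=12
after MOV r7, #6: r7=6
after ADD r1, r1, #4: r1=12+4=16
after AND r1, r1, #240: r1=16&240=16
after SUB r7, r7, #1: r7=6-1=5
CMP r7, #0  (cmp 5,0)
BGT loop: taken
after ADD r1, r1, #4: r1=16+4=20
after AND r1, r1, #240: r1=20&240=16
after SUB r7, r7, #1: r7=5-1=4
CMP r7, #0  (cmp 4,0)
BGT loop: taken
after ADD r1, r1, #4: r1=16+4=20
after AND r1, r1, #240: r1=20&240=16
after SUB r7, r7, #1: r7=4-1=3
CMP r7, #0  (cmp 3,0)
BGT loop: taken
after ADD r1, r1, #4: r1=16+4=20
after AND r1, r1, #240: r1=20&240=16
after SUB r7, r7, #1: r7=3-1=2
CMP r7, #0  (cmp 2,0)
BGT loop: taken
after ADD r1, r1, #4: r1=16+4=20
after AND r1, r1, #240: r1=20&240=16
after SUB r7, r7, #1: r7=2-1=1
CMP r7, #0  (cmp 1,0)
BGT loop: taken
after ADD r1, r1, #4: r1=16+4=20
after AND r1, r1, #240: r1=20&240=16
after SUB r7, r7, #1: r7=1-1=0
CMP r7, #0  (cmp 0,0)
BGT loop: not taken
halt.

16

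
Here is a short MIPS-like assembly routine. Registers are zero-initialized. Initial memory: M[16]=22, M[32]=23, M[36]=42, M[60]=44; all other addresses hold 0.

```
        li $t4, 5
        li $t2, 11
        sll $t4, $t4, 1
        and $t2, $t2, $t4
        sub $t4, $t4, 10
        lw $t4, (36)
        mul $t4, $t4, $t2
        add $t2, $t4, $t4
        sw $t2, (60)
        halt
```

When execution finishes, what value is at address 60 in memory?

840

li $t4, 5 → $t4=5
li $t2, 11 → $t2=11
sll $t4, $t4, 1 → $t4=5<<1=10
and $t2, $t2, $t4 → $t2=11&10=10
sub $t4, $t4, 10 → $t4=10-10=0
lw $t4, (36) → $t4=M[36]=42
mul $t4, $t4, $t2 → $t4=42*10=420
add $t2, $t4, $t4 → $t2=420+420=840
sw $t2, (60) → M[60]=840
halt.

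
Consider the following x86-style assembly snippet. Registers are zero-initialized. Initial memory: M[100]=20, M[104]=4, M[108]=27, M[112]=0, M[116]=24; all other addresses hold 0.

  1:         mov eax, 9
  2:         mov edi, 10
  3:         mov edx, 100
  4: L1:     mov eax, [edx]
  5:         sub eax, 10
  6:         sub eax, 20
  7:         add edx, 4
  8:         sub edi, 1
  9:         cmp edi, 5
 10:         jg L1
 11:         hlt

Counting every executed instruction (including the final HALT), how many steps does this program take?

mov eax, 9 → eax=9
mov edi, 10 → edi=10
mov edx, 100 → edx=100
mov eax, [edx] → eax=M[100]=20
sub eax, 10 → eax=20-10=10
sub eax, 20 → eax=10-20=-10
add edx, 4 → edx=100+4=104
sub edi, 1 → edi=10-1=9
cmp edi, 5  (cmp 9,5)
jg L1: taken
mov eax, [edx] → eax=M[104]=4
sub eax, 10 → eax=4-10=-6
sub eax, 20 → eax=(-6)-20=-26
add edx, 4 → edx=104+4=108
sub edi, 1 → edi=9-1=8
cmp edi, 5  (cmp 8,5)
jg L1: taken
mov eax, [edx] → eax=M[108]=27
sub eax, 10 → eax=27-10=17
sub eax, 20 → eax=17-20=-3
add edx, 4 → edx=108+4=112
sub edi, 1 → edi=8-1=7
cmp edi, 5  (cmp 7,5)
jg L1: taken
mov eax, [edx] → eax=M[112]=0
sub eax, 10 → eax=0-10=-10
sub eax, 20 → eax=(-10)-20=-30
add edx, 4 → edx=112+4=116
sub edi, 1 → edi=7-1=6
cmp edi, 5  (cmp 6,5)
jg L1: taken
mov eax, [edx] → eax=M[116]=24
sub eax, 10 → eax=24-10=14
sub eax, 20 → eax=14-20=-6
add edx, 4 → edx=116+4=120
sub edi, 1 → edi=6-1=5
cmp edi, 5  (cmp 5,5)
jg L1: not taken
halt.
Total executed instructions: 39.

39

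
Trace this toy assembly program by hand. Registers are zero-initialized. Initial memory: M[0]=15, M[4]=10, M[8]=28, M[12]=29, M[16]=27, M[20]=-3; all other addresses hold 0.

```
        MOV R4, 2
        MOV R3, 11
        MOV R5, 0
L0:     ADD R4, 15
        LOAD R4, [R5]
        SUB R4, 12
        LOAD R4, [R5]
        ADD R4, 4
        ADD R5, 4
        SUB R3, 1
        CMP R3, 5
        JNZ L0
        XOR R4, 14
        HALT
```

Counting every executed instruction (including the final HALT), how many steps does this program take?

after MOV R4, 2: R4=2
after MOV R3, 11: R3=11
after MOV R5, 0: R5=0
after ADD R4, 15: R4=2+15=17
after LOAD R4, [R5]: R4=M[0]=15
after SUB R4, 12: R4=15-12=3
after LOAD R4, [R5]: R4=M[0]=15
after ADD R4, 4: R4=15+4=19
after ADD R5, 4: R5=0+4=4
after SUB R3, 1: R3=11-1=10
CMP R3, 5  (cmp 10,5)
JNZ L0: taken
after ADD R4, 15: R4=19+15=34
after LOAD R4, [R5]: R4=M[4]=10
after SUB R4, 12: R4=10-12=-2
after LOAD R4, [R5]: R4=M[4]=10
after ADD R4, 4: R4=10+4=14
after ADD R5, 4: R5=4+4=8
after SUB R3, 1: R3=10-1=9
CMP R3, 5  (cmp 9,5)
JNZ L0: taken
after ADD R4, 15: R4=14+15=29
after LOAD R4, [R5]: R4=M[8]=28
after SUB R4, 12: R4=28-12=16
after LOAD R4, [R5]: R4=M[8]=28
after ADD R4, 4: R4=28+4=32
after ADD R5, 4: R5=8+4=12
after SUB R3, 1: R3=9-1=8
CMP R3, 5  (cmp 8,5)
JNZ L0: taken
after ADD R4, 15: R4=32+15=47
after LOAD R4, [R5]: R4=M[12]=29
after SUB R4, 12: R4=29-12=17
after LOAD R4, [R5]: R4=M[12]=29
after ADD R4, 4: R4=29+4=33
after ADD R5, 4: R5=12+4=16
after SUB R3, 1: R3=8-1=7
CMP R3, 5  (cmp 7,5)
JNZ L0: taken
after ADD R4, 15: R4=33+15=48
after LOAD R4, [R5]: R4=M[16]=27
after SUB R4, 12: R4=27-12=15
after LOAD R4, [R5]: R4=M[16]=27
after ADD R4, 4: R4=27+4=31
after ADD R5, 4: R5=16+4=20
after SUB R3, 1: R3=7-1=6
CMP R3, 5  (cmp 6,5)
JNZ L0: taken
after ADD R4, 15: R4=31+15=46
after LOAD R4, [R5]: R4=M[20]=-3
after SUB R4, 12: R4=(-3)-12=-15
after LOAD R4, [R5]: R4=M[20]=-3
after ADD R4, 4: R4=(-3)+4=1
after ADD R5, 4: R5=20+4=24
after SUB R3, 1: R3=6-1=5
CMP R3, 5  (cmp 5,5)
JNZ L0: not taken
after XOR R4, 14: R4=1^14=15
halt.
Total executed instructions: 59.

59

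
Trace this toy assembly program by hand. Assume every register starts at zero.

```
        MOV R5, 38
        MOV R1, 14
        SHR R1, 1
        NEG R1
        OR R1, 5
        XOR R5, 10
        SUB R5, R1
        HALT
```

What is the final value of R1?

-3

after MOV R5, 38: R5=38
after MOV R1, 14: R1=14
after SHR R1, 1: R1=14>>1=7
after NEG R1: R1=-(7)=-7
after OR R1, 5: R1=(-7)|5=-3
after XOR R5, 10: R5=38^10=44
after SUB R5, R1: R5=44-(-3)=47
halt.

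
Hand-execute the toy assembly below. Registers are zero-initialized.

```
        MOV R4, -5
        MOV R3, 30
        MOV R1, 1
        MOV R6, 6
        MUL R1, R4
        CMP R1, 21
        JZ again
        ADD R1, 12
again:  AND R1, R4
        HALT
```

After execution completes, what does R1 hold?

R4=-5
R3=30
R1=1
R6=6
R1=1*(-5)=-5
CMP R1, 21  (cmp -5,21)
JZ again: not taken
R1=(-5)+12=7
R1=7&(-5)=3
halt.

3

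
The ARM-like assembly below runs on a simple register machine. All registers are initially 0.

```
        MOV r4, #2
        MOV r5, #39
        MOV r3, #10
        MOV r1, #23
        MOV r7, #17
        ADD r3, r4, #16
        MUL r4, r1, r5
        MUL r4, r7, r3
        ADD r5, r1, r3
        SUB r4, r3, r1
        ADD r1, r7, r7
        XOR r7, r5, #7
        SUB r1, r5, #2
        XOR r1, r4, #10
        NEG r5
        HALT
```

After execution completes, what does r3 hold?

18

after MOV r4, #2: r4=2
after MOV r5, #39: r5=39
after MOV r3, #10: r3=10
after MOV r1, #23: r1=23
after MOV r7, #17: r7=17
after ADD r3, r4, #16: r3=2+16=18
after MUL r4, r1, r5: r4=23*39=897
after MUL r4, r7, r3: r4=17*18=306
after ADD r5, r1, r3: r5=23+18=41
after SUB r4, r3, r1: r4=18-23=-5
after ADD r1, r7, r7: r1=17+17=34
after XOR r7, r5, #7: r7=41^7=46
after SUB r1, r5, #2: r1=41-2=39
after XOR r1, r4, #10: r1=(-5)^10=-15
after NEG r5: r5=-(41)=-41
halt.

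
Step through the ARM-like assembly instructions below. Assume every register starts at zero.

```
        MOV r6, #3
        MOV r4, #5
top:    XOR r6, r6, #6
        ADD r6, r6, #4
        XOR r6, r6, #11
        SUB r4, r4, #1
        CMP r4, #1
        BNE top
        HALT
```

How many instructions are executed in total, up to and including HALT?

27

after MOV r6, #3: r6=3
after MOV r4, #5: r4=5
after XOR r6, r6, #6: r6=3^6=5
after ADD r6, r6, #4: r6=5+4=9
after XOR r6, r6, #11: r6=9^11=2
after SUB r4, r4, #1: r4=5-1=4
CMP r4, #1  (cmp 4,1)
BNE top: taken
after XOR r6, r6, #6: r6=2^6=4
after ADD r6, r6, #4: r6=4+4=8
after XOR r6, r6, #11: r6=8^11=3
after SUB r4, r4, #1: r4=4-1=3
CMP r4, #1  (cmp 3,1)
BNE top: taken
after XOR r6, r6, #6: r6=3^6=5
after ADD r6, r6, #4: r6=5+4=9
after XOR r6, r6, #11: r6=9^11=2
after SUB r4, r4, #1: r4=3-1=2
CMP r4, #1  (cmp 2,1)
BNE top: taken
after XOR r6, r6, #6: r6=2^6=4
after ADD r6, r6, #4: r6=4+4=8
after XOR r6, r6, #11: r6=8^11=3
after SUB r4, r4, #1: r4=2-1=1
CMP r4, #1  (cmp 1,1)
BNE top: not taken
halt.
Total executed instructions: 27.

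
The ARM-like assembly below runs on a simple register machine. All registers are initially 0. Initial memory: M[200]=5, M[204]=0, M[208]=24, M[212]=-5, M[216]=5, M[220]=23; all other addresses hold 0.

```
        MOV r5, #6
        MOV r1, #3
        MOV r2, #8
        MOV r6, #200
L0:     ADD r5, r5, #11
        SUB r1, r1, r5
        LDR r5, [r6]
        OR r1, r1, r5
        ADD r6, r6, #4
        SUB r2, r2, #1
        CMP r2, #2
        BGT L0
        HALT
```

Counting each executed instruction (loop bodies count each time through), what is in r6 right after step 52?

r5=6
r1=3
r2=8
r6=200
r5=6+11=17
r1=3-17=-14
r5=M[200]=5
r1=(-14)|5=-9
r6=200+4=204
r2=8-1=7
CMP r2, #2  (cmp 7,2)
BGT L0: taken
r5=5+11=16
r1=(-9)-16=-25
r5=M[204]=0
r1=(-25)|0=-25
r6=204+4=208
r2=7-1=6
CMP r2, #2  (cmp 6,2)
BGT L0: taken
r5=0+11=11
r1=(-25)-11=-36
r5=M[208]=24
r1=(-36)|24=-36
r6=208+4=212
r2=6-1=5
CMP r2, #2  (cmp 5,2)
BGT L0: taken
r5=24+11=35
r1=(-36)-35=-71
r5=M[212]=-5
r1=(-71)|(-5)=-5
r6=212+4=216
r2=5-1=4
CMP r2, #2  (cmp 4,2)
BGT L0: taken
r5=(-5)+11=6
r1=(-5)-6=-11
r5=M[216]=5
r1=(-11)|5=-11
r6=216+4=220
r2=4-1=3
CMP r2, #2  (cmp 3,2)
BGT L0: taken
r5=5+11=16
r1=(-11)-16=-27
r5=M[220]=23
r1=(-27)|23=-9
r6=220+4=224
r2=3-1=2
CMP r2, #2  (cmp 2,2)
BGT L0: not taken
After step 52: r6 = 224.

224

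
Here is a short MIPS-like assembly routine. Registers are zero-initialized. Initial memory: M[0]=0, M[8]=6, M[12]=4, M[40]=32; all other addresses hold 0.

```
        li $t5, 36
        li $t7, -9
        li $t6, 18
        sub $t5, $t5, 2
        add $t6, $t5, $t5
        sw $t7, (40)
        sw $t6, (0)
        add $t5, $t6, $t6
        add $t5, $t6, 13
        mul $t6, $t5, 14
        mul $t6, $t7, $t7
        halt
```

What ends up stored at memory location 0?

68

$t5=36
$t7=-9
$t6=18
$t5=36-2=34
$t6=34+34=68
sw $t7, (40) → M[40]=-9
sw $t6, (0) → M[0]=68
$t5=68+68=136
$t5=68+13=81
$t6=81*14=1134
$t6=(-9)*(-9)=81
halt.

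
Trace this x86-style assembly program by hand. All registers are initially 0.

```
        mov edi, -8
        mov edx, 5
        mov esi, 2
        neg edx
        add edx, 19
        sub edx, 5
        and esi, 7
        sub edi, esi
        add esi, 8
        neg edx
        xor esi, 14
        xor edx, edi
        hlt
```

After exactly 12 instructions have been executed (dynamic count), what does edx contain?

1

edi=-8
edx=5
esi=2
edx=-(5)=-5
edx=(-5)+19=14
edx=14-5=9
esi=2&7=2
edi=(-8)-2=-10
esi=2+8=10
edx=-(9)=-9
esi=10^14=4
edx=(-9)^(-10)=1
After step 12: edx = 1.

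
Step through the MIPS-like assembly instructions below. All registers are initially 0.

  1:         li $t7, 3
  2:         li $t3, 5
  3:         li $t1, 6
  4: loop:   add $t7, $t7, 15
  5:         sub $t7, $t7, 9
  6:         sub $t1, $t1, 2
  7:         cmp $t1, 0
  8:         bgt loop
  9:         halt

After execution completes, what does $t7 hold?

21

li $t7, 3 → $t7=3
li $t3, 5 → $t3=5
li $t1, 6 → $t1=6
add $t7, $t7, 15 → $t7=3+15=18
sub $t7, $t7, 9 → $t7=18-9=9
sub $t1, $t1, 2 → $t1=6-2=4
cmp $t1, 0  (cmp 4,0)
bgt loop: taken
add $t7, $t7, 15 → $t7=9+15=24
sub $t7, $t7, 9 → $t7=24-9=15
sub $t1, $t1, 2 → $t1=4-2=2
cmp $t1, 0  (cmp 2,0)
bgt loop: taken
add $t7, $t7, 15 → $t7=15+15=30
sub $t7, $t7, 9 → $t7=30-9=21
sub $t1, $t1, 2 → $t1=2-2=0
cmp $t1, 0  (cmp 0,0)
bgt loop: not taken
halt.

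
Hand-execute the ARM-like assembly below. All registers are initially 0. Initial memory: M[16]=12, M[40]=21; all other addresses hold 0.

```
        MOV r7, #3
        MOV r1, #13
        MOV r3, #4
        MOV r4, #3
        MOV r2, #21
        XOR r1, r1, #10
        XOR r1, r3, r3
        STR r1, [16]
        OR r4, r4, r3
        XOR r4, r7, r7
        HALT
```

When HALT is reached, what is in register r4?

0

after MOV r7, #3: r7=3
after MOV r1, #13: r1=13
after MOV r3, #4: r3=4
after MOV r4, #3: r4=3
after MOV r2, #21: r2=21
after XOR r1, r1, #10: r1=13^10=7
after XOR r1, r3, r3: r1=4^4=0
STR r1, [16] → M[16]=0
after OR r4, r4, r3: r4=3|4=7
after XOR r4, r7, r7: r4=3^3=0
halt.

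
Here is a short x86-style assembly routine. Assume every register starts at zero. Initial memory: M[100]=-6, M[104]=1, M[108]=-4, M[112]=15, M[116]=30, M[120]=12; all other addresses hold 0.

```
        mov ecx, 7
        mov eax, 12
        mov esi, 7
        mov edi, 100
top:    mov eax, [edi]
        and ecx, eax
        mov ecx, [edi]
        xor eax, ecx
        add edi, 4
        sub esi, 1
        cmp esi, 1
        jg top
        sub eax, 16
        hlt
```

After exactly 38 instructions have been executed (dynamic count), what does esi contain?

mov ecx, 7 → ecx=7
mov eax, 12 → eax=12
mov esi, 7 → esi=7
mov edi, 100 → edi=100
mov eax, [edi] → eax=M[100]=-6
and ecx, eax → ecx=7&(-6)=2
mov ecx, [edi] → ecx=M[100]=-6
xor eax, ecx → eax=(-6)^(-6)=0
add edi, 4 → edi=100+4=104
sub esi, 1 → esi=7-1=6
cmp esi, 1  (cmp 6,1)
jg top: taken
mov eax, [edi] → eax=M[104]=1
and ecx, eax → ecx=(-6)&1=0
mov ecx, [edi] → ecx=M[104]=1
xor eax, ecx → eax=1^1=0
add edi, 4 → edi=104+4=108
sub esi, 1 → esi=6-1=5
cmp esi, 1  (cmp 5,1)
jg top: taken
mov eax, [edi] → eax=M[108]=-4
and ecx, eax → ecx=1&(-4)=0
mov ecx, [edi] → ecx=M[108]=-4
xor eax, ecx → eax=(-4)^(-4)=0
add edi, 4 → edi=108+4=112
sub esi, 1 → esi=5-1=4
cmp esi, 1  (cmp 4,1)
jg top: taken
mov eax, [edi] → eax=M[112]=15
and ecx, eax → ecx=(-4)&15=12
mov ecx, [edi] → ecx=M[112]=15
xor eax, ecx → eax=15^15=0
add edi, 4 → edi=112+4=116
sub esi, 1 → esi=4-1=3
cmp esi, 1  (cmp 3,1)
jg top: taken
mov eax, [edi] → eax=M[116]=30
and ecx, eax → ecx=15&30=14
After step 38: esi = 3.

3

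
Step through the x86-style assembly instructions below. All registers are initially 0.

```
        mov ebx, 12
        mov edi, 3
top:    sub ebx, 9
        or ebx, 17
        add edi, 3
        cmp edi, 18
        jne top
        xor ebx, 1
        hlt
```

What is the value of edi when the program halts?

18

mov ebx, 12 → ebx=12
mov edi, 3 → edi=3
sub ebx, 9 → ebx=12-9=3
or ebx, 17 → ebx=3|17=19
add edi, 3 → edi=3+3=6
cmp edi, 18  (cmp 6,18)
jne top: taken
sub ebx, 9 → ebx=19-9=10
or ebx, 17 → ebx=10|17=27
add edi, 3 → edi=6+3=9
cmp edi, 18  (cmp 9,18)
jne top: taken
sub ebx, 9 → ebx=27-9=18
or ebx, 17 → ebx=18|17=19
add edi, 3 → edi=9+3=12
cmp edi, 18  (cmp 12,18)
jne top: taken
sub ebx, 9 → ebx=19-9=10
or ebx, 17 → ebx=10|17=27
add edi, 3 → edi=12+3=15
cmp edi, 18  (cmp 15,18)
jne top: taken
sub ebx, 9 → ebx=27-9=18
or ebx, 17 → ebx=18|17=19
add edi, 3 → edi=15+3=18
cmp edi, 18  (cmp 18,18)
jne top: not taken
xor ebx, 1 → ebx=19^1=18
halt.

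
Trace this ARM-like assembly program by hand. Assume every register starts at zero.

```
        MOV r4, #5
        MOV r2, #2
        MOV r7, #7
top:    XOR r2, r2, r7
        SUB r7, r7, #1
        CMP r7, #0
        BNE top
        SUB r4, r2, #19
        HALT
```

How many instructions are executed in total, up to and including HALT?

after MOV r4, #5: r4=5
after MOV r2, #2: r2=2
after MOV r7, #7: r7=7
after XOR r2, r2, r7: r2=2^7=5
after SUB r7, r7, #1: r7=7-1=6
CMP r7, #0  (cmp 6,0)
BNE top: taken
after XOR r2, r2, r7: r2=5^6=3
after SUB r7, r7, #1: r7=6-1=5
CMP r7, #0  (cmp 5,0)
BNE top: taken
after XOR r2, r2, r7: r2=3^5=6
after SUB r7, r7, #1: r7=5-1=4
CMP r7, #0  (cmp 4,0)
BNE top: taken
after XOR r2, r2, r7: r2=6^4=2
after SUB r7, r7, #1: r7=4-1=3
CMP r7, #0  (cmp 3,0)
BNE top: taken
after XOR r2, r2, r7: r2=2^3=1
after SUB r7, r7, #1: r7=3-1=2
CMP r7, #0  (cmp 2,0)
BNE top: taken
after XOR r2, r2, r7: r2=1^2=3
after SUB r7, r7, #1: r7=2-1=1
CMP r7, #0  (cmp 1,0)
BNE top: taken
after XOR r2, r2, r7: r2=3^1=2
after SUB r7, r7, #1: r7=1-1=0
CMP r7, #0  (cmp 0,0)
BNE top: not taken
after SUB r4, r2, #19: r4=2-19=-17
halt.
Total executed instructions: 33.

33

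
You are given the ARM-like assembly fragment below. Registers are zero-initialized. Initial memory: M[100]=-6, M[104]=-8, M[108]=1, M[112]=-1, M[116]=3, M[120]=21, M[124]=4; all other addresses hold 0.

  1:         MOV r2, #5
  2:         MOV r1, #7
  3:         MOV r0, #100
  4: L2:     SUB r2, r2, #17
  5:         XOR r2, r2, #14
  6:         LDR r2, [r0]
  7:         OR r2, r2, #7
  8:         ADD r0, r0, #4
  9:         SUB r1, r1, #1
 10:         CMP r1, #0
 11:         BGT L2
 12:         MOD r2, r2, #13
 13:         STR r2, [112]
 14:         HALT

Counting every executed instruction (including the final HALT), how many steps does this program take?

62

after MOV r2, #5: r2=5
after MOV r1, #7: r1=7
after MOV r0, #100: r0=100
after SUB r2, r2, #17: r2=5-17=-12
after XOR r2, r2, #14: r2=(-12)^14=-6
after LDR r2, [r0]: r2=M[100]=-6
after OR r2, r2, #7: r2=(-6)|7=-1
after ADD r0, r0, #4: r0=100+4=104
after SUB r1, r1, #1: r1=7-1=6
CMP r1, #0  (cmp 6,0)
BGT L2: taken
after SUB r2, r2, #17: r2=(-1)-17=-18
after XOR r2, r2, #14: r2=(-18)^14=-32
after LDR r2, [r0]: r2=M[104]=-8
after OR r2, r2, #7: r2=(-8)|7=-1
after ADD r0, r0, #4: r0=104+4=108
after SUB r1, r1, #1: r1=6-1=5
CMP r1, #0  (cmp 5,0)
BGT L2: taken
after SUB r2, r2, #17: r2=(-1)-17=-18
after XOR r2, r2, #14: r2=(-18)^14=-32
after LDR r2, [r0]: r2=M[108]=1
after OR r2, r2, #7: r2=1|7=7
after ADD r0, r0, #4: r0=108+4=112
after SUB r1, r1, #1: r1=5-1=4
CMP r1, #0  (cmp 4,0)
BGT L2: taken
after SUB r2, r2, #17: r2=7-17=-10
after XOR r2, r2, #14: r2=(-10)^14=-8
after LDR r2, [r0]: r2=M[112]=-1
after OR r2, r2, #7: r2=(-1)|7=-1
after ADD r0, r0, #4: r0=112+4=116
after SUB r1, r1, #1: r1=4-1=3
CMP r1, #0  (cmp 3,0)
BGT L2: taken
after SUB r2, r2, #17: r2=(-1)-17=-18
after XOR r2, r2, #14: r2=(-18)^14=-32
after LDR r2, [r0]: r2=M[116]=3
after OR r2, r2, #7: r2=3|7=7
after ADD r0, r0, #4: r0=116+4=120
after SUB r1, r1, #1: r1=3-1=2
CMP r1, #0  (cmp 2,0)
BGT L2: taken
after SUB r2, r2, #17: r2=7-17=-10
after XOR r2, r2, #14: r2=(-10)^14=-8
after LDR r2, [r0]: r2=M[120]=21
after OR r2, r2, #7: r2=21|7=23
after ADD r0, r0, #4: r0=120+4=124
after SUB r1, r1, #1: r1=2-1=1
CMP r1, #0  (cmp 1,0)
BGT L2: taken
after SUB r2, r2, #17: r2=23-17=6
after XOR r2, r2, #14: r2=6^14=8
after LDR r2, [r0]: r2=M[124]=4
after OR r2, r2, #7: r2=4|7=7
after ADD r0, r0, #4: r0=124+4=128
after SUB r1, r1, #1: r1=1-1=0
CMP r1, #0  (cmp 0,0)
BGT L2: not taken
after MOD r2, r2, #13: r2=7%13=7
STR r2, [112] → M[112]=7
halt.
Total executed instructions: 62.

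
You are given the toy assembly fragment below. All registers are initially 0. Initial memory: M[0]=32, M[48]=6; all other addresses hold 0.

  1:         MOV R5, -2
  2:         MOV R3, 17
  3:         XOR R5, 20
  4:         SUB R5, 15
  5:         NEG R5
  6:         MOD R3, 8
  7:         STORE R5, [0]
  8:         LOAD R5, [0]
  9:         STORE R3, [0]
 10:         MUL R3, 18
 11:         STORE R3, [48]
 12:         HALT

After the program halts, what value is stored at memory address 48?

after MOV R5, -2: R5=-2
after MOV R3, 17: R3=17
after XOR R5, 20: R5=(-2)^20=-22
after SUB R5, 15: R5=(-22)-15=-37
after NEG R5: R5=-(-37)=37
after MOD R3, 8: R3=17%8=1
STORE R5, [0] → M[0]=37
after LOAD R5, [0]: R5=M[0]=37
STORE R3, [0] → M[0]=1
after MUL R3, 18: R3=1*18=18
STORE R3, [48] → M[48]=18
halt.

18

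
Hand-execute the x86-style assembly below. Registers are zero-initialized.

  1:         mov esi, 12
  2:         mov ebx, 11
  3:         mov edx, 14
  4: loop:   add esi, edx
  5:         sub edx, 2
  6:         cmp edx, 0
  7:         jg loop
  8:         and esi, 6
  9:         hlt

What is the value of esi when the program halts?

4

mov esi, 12 → esi=12
mov ebx, 11 → ebx=11
mov edx, 14 → edx=14
add esi, edx → esi=12+14=26
sub edx, 2 → edx=14-2=12
cmp edx, 0  (cmp 12,0)
jg loop: taken
add esi, edx → esi=26+12=38
sub edx, 2 → edx=12-2=10
cmp edx, 0  (cmp 10,0)
jg loop: taken
add esi, edx → esi=38+10=48
sub edx, 2 → edx=10-2=8
cmp edx, 0  (cmp 8,0)
jg loop: taken
add esi, edx → esi=48+8=56
sub edx, 2 → edx=8-2=6
cmp edx, 0  (cmp 6,0)
jg loop: taken
add esi, edx → esi=56+6=62
sub edx, 2 → edx=6-2=4
cmp edx, 0  (cmp 4,0)
jg loop: taken
add esi, edx → esi=62+4=66
sub edx, 2 → edx=4-2=2
cmp edx, 0  (cmp 2,0)
jg loop: taken
add esi, edx → esi=66+2=68
sub edx, 2 → edx=2-2=0
cmp edx, 0  (cmp 0,0)
jg loop: not taken
and esi, 6 → esi=68&6=4
halt.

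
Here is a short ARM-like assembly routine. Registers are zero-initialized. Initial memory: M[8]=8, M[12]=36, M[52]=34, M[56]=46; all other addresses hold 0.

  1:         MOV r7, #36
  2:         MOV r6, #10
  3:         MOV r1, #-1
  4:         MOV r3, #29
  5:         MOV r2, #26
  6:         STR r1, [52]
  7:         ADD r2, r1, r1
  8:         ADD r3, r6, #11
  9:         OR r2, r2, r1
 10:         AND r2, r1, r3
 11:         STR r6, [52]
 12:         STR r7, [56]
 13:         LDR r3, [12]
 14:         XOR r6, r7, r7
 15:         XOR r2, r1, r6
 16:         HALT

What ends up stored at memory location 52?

10

after MOV r7, #36: r7=36
after MOV r6, #10: r6=10
after MOV r1, #-1: r1=-1
after MOV r3, #29: r3=29
after MOV r2, #26: r2=26
STR r1, [52] → M[52]=-1
after ADD r2, r1, r1: r2=(-1)+(-1)=-2
after ADD r3, r6, #11: r3=10+11=21
after OR r2, r2, r1: r2=(-2)|(-1)=-1
after AND r2, r1, r3: r2=(-1)&21=21
STR r6, [52] → M[52]=10
STR r7, [56] → M[56]=36
after LDR r3, [12]: r3=M[12]=36
after XOR r6, r7, r7: r6=36^36=0
after XOR r2, r1, r6: r2=(-1)^0=-1
halt.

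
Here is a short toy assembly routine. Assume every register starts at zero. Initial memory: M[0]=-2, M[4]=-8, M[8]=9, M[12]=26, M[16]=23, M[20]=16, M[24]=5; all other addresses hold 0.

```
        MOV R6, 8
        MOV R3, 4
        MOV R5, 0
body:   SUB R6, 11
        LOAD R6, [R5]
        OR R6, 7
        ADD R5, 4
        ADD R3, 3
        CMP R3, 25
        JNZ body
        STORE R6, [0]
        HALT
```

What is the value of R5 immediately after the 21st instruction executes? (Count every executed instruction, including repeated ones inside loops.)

12

R6=8
R3=4
R5=0
R6=8-11=-3
R6=M[0]=-2
R6=(-2)|7=-1
R5=0+4=4
R3=4+3=7
CMP R3, 25  (cmp 7,25)
JNZ body: taken
R6=(-1)-11=-12
R6=M[4]=-8
R6=(-8)|7=-1
R5=4+4=8
R3=7+3=10
CMP R3, 25  (cmp 10,25)
JNZ body: taken
R6=(-1)-11=-12
R6=M[8]=9
R6=9|7=15
R5=8+4=12
After step 21: R5 = 12.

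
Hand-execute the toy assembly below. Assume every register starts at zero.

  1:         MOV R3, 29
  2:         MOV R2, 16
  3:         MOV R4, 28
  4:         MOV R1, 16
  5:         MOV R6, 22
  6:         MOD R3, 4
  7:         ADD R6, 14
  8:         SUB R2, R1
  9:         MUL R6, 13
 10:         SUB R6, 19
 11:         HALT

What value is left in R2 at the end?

0

after MOV R3, 29: R3=29
after MOV R2, 16: R2=16
after MOV R4, 28: R4=28
after MOV R1, 16: R1=16
after MOV R6, 22: R6=22
after MOD R3, 4: R3=29%4=1
after ADD R6, 14: R6=22+14=36
after SUB R2, R1: R2=16-16=0
after MUL R6, 13: R6=36*13=468
after SUB R6, 19: R6=468-19=449
halt.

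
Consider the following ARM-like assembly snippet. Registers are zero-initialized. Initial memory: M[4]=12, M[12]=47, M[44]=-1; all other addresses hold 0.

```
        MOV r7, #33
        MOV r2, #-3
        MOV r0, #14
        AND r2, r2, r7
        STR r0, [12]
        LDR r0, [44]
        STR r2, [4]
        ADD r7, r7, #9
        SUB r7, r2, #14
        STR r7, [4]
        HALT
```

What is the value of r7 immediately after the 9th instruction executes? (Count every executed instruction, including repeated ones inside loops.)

19

r7=33
r2=-3
r0=14
r2=(-3)&33=33
STR r0, [12] → M[12]=14
r0=M[44]=-1
STR r2, [4] → M[4]=33
r7=33+9=42
r7=33-14=19
After step 9: r7 = 19.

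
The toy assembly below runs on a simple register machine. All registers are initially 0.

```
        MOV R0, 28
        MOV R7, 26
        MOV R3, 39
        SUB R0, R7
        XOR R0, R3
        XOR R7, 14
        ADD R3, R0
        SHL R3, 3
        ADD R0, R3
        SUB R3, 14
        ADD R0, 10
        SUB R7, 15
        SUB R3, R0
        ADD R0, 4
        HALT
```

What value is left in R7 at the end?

5

R0=28
R7=26
R3=39
R0=28-26=2
R0=2^39=37
R7=26^14=20
R3=39+37=76
R3=76<<3=608
R0=37+608=645
R3=608-14=594
R0=645+10=655
R7=20-15=5
R3=594-655=-61
R0=655+4=659
halt.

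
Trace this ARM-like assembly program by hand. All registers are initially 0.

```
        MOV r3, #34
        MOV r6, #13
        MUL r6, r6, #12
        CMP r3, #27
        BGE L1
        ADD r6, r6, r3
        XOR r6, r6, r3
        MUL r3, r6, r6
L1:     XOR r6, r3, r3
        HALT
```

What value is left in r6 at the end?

MOV r3, #34 → r3=34
MOV r6, #13 → r6=13
MUL r6, r6, #12 → r6=13*12=156
CMP r3, #27  (cmp 34,27)
BGE L1: taken
XOR r6, r3, r3 → r6=34^34=0
halt.

0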